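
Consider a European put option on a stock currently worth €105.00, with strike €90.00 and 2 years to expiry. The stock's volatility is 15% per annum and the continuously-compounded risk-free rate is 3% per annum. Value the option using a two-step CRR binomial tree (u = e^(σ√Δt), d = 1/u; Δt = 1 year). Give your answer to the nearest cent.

€2.19

CRR parameters: u = e^(σ√Δt) = e^(0.15·√1) = 1.1618, d = 1/u = 0.8607
Per-period rate: rΔt = 0.03·1 = 0.03, so R = e^0.03 = 1.0305
Risk-neutral probability p = (e^0.03 − 0.8607)/(1.1618 − 0.8607) = 0.1697/0.3011 = 0.5637
Terminal stock prices: S_uu = 141.7, S_ud = 105, S_dd = 77.79
Terminal payoffs (K − S): max(-51.74, 0) = 0, max(-15, 0) = 0, max(12.21, 0) = 12.21
Node u (S = 122): V_u = e^(−0.03)·[0.5637·0.0000 + 0.4363·0.0000] = 0.0000
Node d (S = 90.37): V_d = e^(−0.03)·[0.5637·0.0000 + 0.4363·12.2141] = 5.1714
Node 0 (S = 105): V_0 = e^(−0.03)·[0.5637·0.0000 + 0.4363·5.1714] = 2.1896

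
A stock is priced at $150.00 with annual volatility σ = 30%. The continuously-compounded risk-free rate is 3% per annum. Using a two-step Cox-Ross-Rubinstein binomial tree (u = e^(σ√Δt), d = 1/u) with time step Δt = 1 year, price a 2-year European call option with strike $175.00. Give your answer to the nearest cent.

CRR parameters: u = e^(σ√Δt) = e^(0.3·√1) = 1.3499, d = 1/u = 0.7408
Per-period rate: rΔt = 0.03·1 = 0.03, so R = e^0.03 = 1.0305
Risk-neutral probability p = (e^0.03 − 0.7408)/(1.3499 − 0.7408) = 0.2896/0.6090 = 0.4756
Terminal stock prices: S_uu = 273.3, S_ud = 150, S_dd = 82.32
Terminal payoffs (S − K): max(98.32, 0) = 98.32, max(-25, 0) = 0, max(-92.68, 0) = 0
Node u (S = 202.5): V_u = e^(−0.03)·[0.4756·98.3178 + 0.5244·0.0000] = 45.3743
Node d (S = 111.1): V_d = e^(−0.03)·[0.4756·0.0000 + 0.5244·0.0000] = 0.0000
Node 0 (S = 150): V_0 = e^(−0.03)·[0.4756·45.3743 + 0.5244·0.0000] = 20.9406

$20.94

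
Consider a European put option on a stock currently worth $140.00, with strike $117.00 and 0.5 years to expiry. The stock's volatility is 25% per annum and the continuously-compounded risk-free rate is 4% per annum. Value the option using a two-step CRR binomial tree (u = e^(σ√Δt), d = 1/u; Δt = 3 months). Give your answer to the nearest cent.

CRR parameters: u = e^(σ√Δt) = e^(0.25·√0.25) = 1.1331, d = 1/u = 0.8825
Per-period rate: rΔt = 0.04·0.25 = 0.01, so R = e^0.01 = 1.0101
Risk-neutral probability p = (e^0.01 − 0.8825)/(1.1331 − 0.8825) = 0.1276/0.2507 = 0.5089
Terminal stock prices: S_uu = 179.8, S_ud = 140, S_dd = 109
Terminal payoffs (K − S): max(-62.76, 0) = 0, max(-23, 0) = 0, max(7.968, 0) = 7.968
Node u (S = 158.6): V_u = e^(−0.01)·[0.5089·0.0000 + 0.4911·0.0000] = 0.0000
Node d (S = 123.5): V_d = e^(−0.01)·[0.5089·0.0000 + 0.4911·7.9679] = 3.8742
Node 0 (S = 140): V_0 = e^(−0.01)·[0.5089·0.0000 + 0.4911·3.8742] = 1.8837

$1.88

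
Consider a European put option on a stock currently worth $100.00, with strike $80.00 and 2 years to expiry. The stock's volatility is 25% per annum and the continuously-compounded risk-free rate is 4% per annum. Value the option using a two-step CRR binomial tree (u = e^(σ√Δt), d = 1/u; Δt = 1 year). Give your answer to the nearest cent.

CRR parameters: u = e^(σ√Δt) = e^(0.25·√1) = 1.2840, d = 1/u = 0.7788
Per-period rate: rΔt = 0.04·1 = 0.04, so R = e^0.04 = 1.0408
Risk-neutral probability p = (e^0.04 − 0.7788)/(1.2840 − 0.7788) = 0.2620/0.5052 = 0.5186
Terminal stock prices: S_uu = 164.9, S_ud = 100, S_dd = 60.65
Terminal payoffs (K − S): max(-84.87, 0) = 0, max(-20, 0) = 0, max(19.35, 0) = 19.35
Node u (S = 128.4): V_u = e^(−0.04)·[0.5186·0.0000 + 0.4814·0.0000] = 0.0000
Node d (S = 77.88): V_d = e^(−0.04)·[0.5186·0.0000 + 0.4814·19.3469] = 8.9484
Node 0 (S = 100): V_0 = e^(−0.04)·[0.5186·0.0000 + 0.4814·8.9484] = 4.1388

$4.14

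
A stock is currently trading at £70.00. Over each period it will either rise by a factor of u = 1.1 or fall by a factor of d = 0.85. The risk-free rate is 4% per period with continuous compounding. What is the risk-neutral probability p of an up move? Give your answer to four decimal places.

Risk-neutral probability p = (e^0.04 − 0.85)/(1.1 − 0.85) = 0.1908/0.2500 = 0.7632

p = 0.7632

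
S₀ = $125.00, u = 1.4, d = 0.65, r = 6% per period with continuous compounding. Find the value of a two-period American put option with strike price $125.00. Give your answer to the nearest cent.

Risk-neutral probability p = (e^0.06 − 0.65)/(1.4 − 0.65) = 0.4118/0.7500 = 0.5491
Terminal stock prices: S_uu = 245, S_ud = 113.8, S_dd = 52.81
Terminal payoffs (K − S): max(-120, 0) = 0, max(11.25, 0) = 11.25, max(72.19, 0) = 72.19
Node u (S = 175): continuation = e^(−0.06)·[0.5491·0.0000 + 0.4509·11.2500] = 4.7771; exercise value = 0.0000 ≤ continuation, so V_u = 4.7771
Node d (S = 81.25): continuation = e^(−0.06)·[0.5491·11.2500 + 0.4509·72.1875] = 36.4706; exercise value = 43.7500 > continuation, so V_d = 43.7500 (exercise)
Node 0 (S = 125): continuation = e^(−0.06)·[0.5491·4.7771 + 0.4509·43.7500] = 21.0478; exercise value = 0.0000 ≤ continuation, so V_0 = 21.0478

$21.05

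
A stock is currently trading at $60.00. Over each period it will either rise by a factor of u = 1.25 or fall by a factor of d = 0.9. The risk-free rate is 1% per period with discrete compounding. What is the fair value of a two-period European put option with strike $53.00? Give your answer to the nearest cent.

Risk-neutral probability p = (1 + 0.01 − 0.9)/(1.25 − 0.9) = 0.1100/0.3500 = 0.3143
Terminal stock prices: S_uu = 93.75, S_ud = 67.5, S_dd = 48.6
Terminal payoffs (K − S): max(-40.75, 0) = 0, max(-14.5, 0) = 0, max(4.4, 0) = 4.4
Node u (S = 75): V_u = 1/1.01·[0.3143·0.0000 + 0.6857·0.0000] = 0.0000
Node d (S = 54): V_d = 1/1.01·[0.3143·0.0000 + 0.6857·4.4000] = 2.9873
Node 0 (S = 60): V_0 = 1/1.01·[0.3143·0.0000 + 0.6857·2.9873] = 2.0281

$2.03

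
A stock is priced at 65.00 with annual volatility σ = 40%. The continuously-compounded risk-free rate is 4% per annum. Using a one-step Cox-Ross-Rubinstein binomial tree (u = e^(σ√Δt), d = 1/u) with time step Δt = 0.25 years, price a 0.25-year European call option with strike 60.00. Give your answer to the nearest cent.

CRR parameters: u = e^(σ√Δt) = e^(0.4·√0.25) = 1.2214, d = 1/u = 0.8187
Per-period rate: rΔt = 0.04·0.25 = 0.01, so R = e^0.01 = 1.0101
Risk-neutral probability p = (e^0.01 − 0.8187)/(1.2214 − 0.8187) = 0.1913/0.4027 = 0.4751
Terminal stock prices: S_u = 79.39, S_d = 53.22
Terminal payoffs (S − K): max(19.39, 0) = 19.39, max(-6.783, 0) = 0
Node 0 (S = 65): V_0 = e^(−0.01)·[0.4751·19.3912 + 0.5249·0.0000] = 9.1216

9.12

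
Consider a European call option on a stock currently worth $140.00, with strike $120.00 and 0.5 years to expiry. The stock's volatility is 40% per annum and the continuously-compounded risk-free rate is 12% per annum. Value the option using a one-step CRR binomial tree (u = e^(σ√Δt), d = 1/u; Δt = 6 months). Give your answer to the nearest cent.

$33.30

CRR parameters: u = e^(σ√Δt) = e^(0.4·√0.5) = 1.3269, d = 1/u = 0.7536
Per-period rate: rΔt = 0.12·0.5 = 0.06, so R = e^0.06 = 1.0618
Risk-neutral probability p = (e^0.06 − 0.7536)/(1.3269 − 0.7536) = 0.3082/0.5733 = 0.5376
Terminal stock prices: S_u = 185.8, S_d = 105.5
Terminal payoffs (S − K): max(65.77, 0) = 65.77, max(-14.49, 0) = 0
Node 0 (S = 140): V_0 = e^(−0.06)·[0.5376·65.7655 + 0.4624·0.0000] = 33.2982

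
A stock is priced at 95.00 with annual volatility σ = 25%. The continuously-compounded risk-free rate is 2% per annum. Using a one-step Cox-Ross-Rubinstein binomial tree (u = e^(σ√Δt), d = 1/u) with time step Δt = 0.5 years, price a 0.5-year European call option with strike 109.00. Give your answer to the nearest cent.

CRR parameters: u = e^(σ√Δt) = e^(0.25·√0.5) = 1.1934, d = 1/u = 0.8380
Per-period rate: rΔt = 0.02·0.5 = 0.01, so R = e^0.01 = 1.0101
Risk-neutral probability p = (e^0.01 − 0.8380)/(1.1934 − 0.8380) = 0.1721/0.3554 = 0.4842
Terminal stock prices: S_u = 113.4, S_d = 79.61
Terminal payoffs (S − K): max(4.37, 0) = 4.37, max(-29.39, 0) = 0
Node 0 (S = 95): V_0 = e^(−0.01)·[0.4842·4.3696 + 0.5158·0.0000] = 2.0947

2.09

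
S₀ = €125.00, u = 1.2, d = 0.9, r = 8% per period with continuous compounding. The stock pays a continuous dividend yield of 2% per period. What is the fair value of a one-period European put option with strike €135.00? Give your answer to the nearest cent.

Per-period risk-free factor R = e^0.08 = 1.0833; dividend-adjusted growth = e^(0.08−0.02) = 1.0618.
Risk-neutral probability p = (1.0618 − 0.9)/(1.2 − 0.9) = 0.1618/0.3000 = 0.5395
Terminal stock prices: S_u = 150, S_d = 112.5
Terminal payoffs (K − S): max(-15, 0) = 0, max(22.5, 0) = 22.5
Node 0 (S = 125): V_0 = e^(−0.08)·[0.5395·0.0000 + 0.4605·22.5000] = 9.5656

€9.57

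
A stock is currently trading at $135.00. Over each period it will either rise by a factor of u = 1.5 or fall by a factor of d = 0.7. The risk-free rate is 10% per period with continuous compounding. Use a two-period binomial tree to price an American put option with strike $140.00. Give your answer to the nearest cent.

$20.32

Risk-neutral probability p = (e^0.1 − 0.7)/(1.5 − 0.7) = 0.4052/0.8000 = 0.5065
Terminal stock prices: S_uu = 303.8, S_ud = 141.8, S_dd = 66.15
Terminal payoffs (K − S): max(-163.8, 0) = 0, max(-1.75, 0) = 0, max(73.85, 0) = 73.85
Node u (S = 202.5): continuation = e^(−0.1)·[0.5065·0.0000 + 0.4935·0.0000] = 0.0000; exercise value = 0.0000 ≤ continuation, so V_u = 0.0000
Node d (S = 94.5): continuation = e^(−0.1)·[0.5065·0.0000 + 0.4935·73.8500] = 32.9792; exercise value = 45.5000 > continuation, so V_d = 45.5000 (exercise)
Node 0 (S = 135): continuation = e^(−0.1)·[0.5065·0.0000 + 0.4935·45.5000] = 20.3189; exercise value = 5.0000 ≤ continuation, so V_0 = 20.3189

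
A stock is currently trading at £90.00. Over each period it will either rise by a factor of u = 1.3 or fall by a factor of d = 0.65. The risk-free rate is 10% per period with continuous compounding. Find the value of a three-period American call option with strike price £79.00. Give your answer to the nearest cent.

Risk-neutral probability p = (e^0.1 − 0.65)/(1.3 − 0.65) = 0.4552/0.6500 = 0.7003
Terminal stock prices: S_uuu = 197.7, S_uud = 98.87, S_udd = 49.43, S_ddd = 24.72
Terminal payoffs (S − K): max(118.7, 0) = 118.7, max(19.87, 0) = 19.87, max(-29.57, 0) = 0, max(-54.28, 0) = 0
Node uu (S = 152.1): continuation = e^(−0.1)·[0.7003·118.7300 + 0.2997·19.8650] = 80.6178; exercise value = 73.1000 ≤ continuation, so V_uu = 80.6178
Node ud (S = 76.05): continuation = e^(−0.1)·[0.7003·19.8650 + 0.2997·0.0000] = 12.5869; exercise value = 0.0000 ≤ continuation, so V_ud = 12.5869
Node dd (S = 38.03): continuation = e^(−0.1)·[0.7003·0.0000 + 0.2997·0.0000] = 0.0000; exercise value = 0.0000 ≤ continuation, so V_dd = 0.0000
Node u (S = 117): continuation = e^(−0.1)·[0.7003·80.6178 + 0.2997·12.5869] = 54.4952; exercise value = 38.0000 ≤ continuation, so V_u = 54.4952
Node d (S = 58.5): continuation = e^(−0.1)·[0.7003·12.5869 + 0.2997·0.0000] = 7.9754; exercise value = 0.0000 ≤ continuation, so V_d = 7.9754
Node 0 (S = 90): continuation = e^(−0.1)·[0.7003·54.4952 + 0.2997·7.9754] = 36.6925; exercise value = 11.0000 ≤ continuation, so V_0 = 36.6925

£36.69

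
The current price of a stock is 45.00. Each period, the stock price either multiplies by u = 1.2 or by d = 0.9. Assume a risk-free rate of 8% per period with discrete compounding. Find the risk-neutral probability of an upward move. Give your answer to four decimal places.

p = 0.6000

Risk-neutral probability p = (1 + 0.08 − 0.9)/(1.2 − 0.9) = 0.1800/0.3000 = 0.6000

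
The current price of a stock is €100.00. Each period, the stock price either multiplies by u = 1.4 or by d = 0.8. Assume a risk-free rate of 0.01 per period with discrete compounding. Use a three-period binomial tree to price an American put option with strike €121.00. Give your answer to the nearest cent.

€32.62

Risk-neutral probability p = (1 + 0.01 − 0.8)/(1.4 − 0.8) = 0.2100/0.6000 = 0.3500
Terminal stock prices: S_uuu = 274.4, S_uud = 156.8, S_udd = 89.6, S_ddd = 51.2
Terminal payoffs (K − S): max(-153.4, 0) = 0, max(-35.8, 0) = 0, max(31.4, 0) = 31.4, max(69.8, 0) = 69.8
Node uu (S = 196): continuation = 1/1.01·[0.3500·0.0000 + 0.6500·0.0000] = 0.0000; exercise value = 0.0000 ≤ continuation, so V_uu = 0.0000
Node ud (S = 112): continuation = 1/1.01·[0.3500·0.0000 + 0.6500·31.4000] = 20.2079; exercise value = 9.0000 ≤ continuation, so V_ud = 20.2079
Node dd (S = 64): continuation = 1/1.01·[0.3500·31.4000 + 0.6500·69.8000] = 55.8020; exercise value = 57.0000 > continuation, so V_dd = 57.0000 (exercise)
Node u (S = 140): continuation = 1/1.01·[0.3500·0.0000 + 0.6500·20.2079] = 13.0051; exercise value = 0.0000 ≤ continuation, so V_u = 13.0051
Node d (S = 80): continuation = 1/1.01·[0.3500·20.2079 + 0.6500·57.0000] = 43.6859; exercise value = 41.0000 ≤ continuation, so V_d = 43.6859
Node 0 (S = 100): continuation = 1/1.01·[0.3500·13.0051 + 0.6500·43.6859] = 32.6214; exercise value = 21.0000 ≤ continuation, so V_0 = 32.6214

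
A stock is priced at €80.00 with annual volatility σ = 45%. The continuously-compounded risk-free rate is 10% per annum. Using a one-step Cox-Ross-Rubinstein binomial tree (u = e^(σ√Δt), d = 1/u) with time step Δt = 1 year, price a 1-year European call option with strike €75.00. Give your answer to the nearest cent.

CRR parameters: u = e^(σ√Δt) = e^(0.45·√1) = 1.5683, d = 1/u = 0.6376
Per-period rate: rΔt = 0.1·1 = 0.1, so R = e^0.1 = 1.1052
Risk-neutral probability p = (e^0.1 − 0.6376)/(1.5683 − 0.6376) = 0.4675/0.9307 = 0.5024
Terminal stock prices: S_u = 125.5, S_d = 51.01
Terminal payoffs (S − K): max(50.46, 0) = 50.46, max(-23.99, 0) = 0
Node 0 (S = 80): V_0 = e^(−0.1)·[0.5024·50.4650 + 0.4976·0.0000] = 22.9393

€22.94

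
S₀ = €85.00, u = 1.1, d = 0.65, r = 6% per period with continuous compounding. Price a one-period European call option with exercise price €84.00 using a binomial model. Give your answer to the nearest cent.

Risk-neutral probability p = (e^0.06 − 0.65)/(1.1 − 0.65) = 0.4118/0.4500 = 0.9152
Terminal stock prices: S_u = 93.5, S_d = 55.25
Terminal payoffs (S − K): max(9.5, 0) = 9.5, max(-28.75, 0) = 0
Node 0 (S = 85): V_0 = e^(−0.06)·[0.9152·9.5000 + 0.0848·0.0000] = 8.1880

€8.19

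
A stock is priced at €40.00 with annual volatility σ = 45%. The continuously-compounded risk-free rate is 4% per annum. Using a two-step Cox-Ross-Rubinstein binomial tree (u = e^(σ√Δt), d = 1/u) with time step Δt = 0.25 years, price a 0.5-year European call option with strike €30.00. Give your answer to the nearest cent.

€11.85

CRR parameters: u = e^(σ√Δt) = e^(0.45·√0.25) = 1.2523, d = 1/u = 0.7985
Per-period rate: rΔt = 0.04·0.25 = 0.01, so R = e^0.01 = 1.0101
Risk-neutral probability p = (e^0.01 − 0.7985)/(1.2523 − 0.7985) = 0.2115/0.4538 = 0.4661
Terminal stock prices: S_uu = 62.73, S_ud = 40, S_dd = 25.51
Terminal payoffs (S − K): max(32.73, 0) = 32.73, max(10, 0) = 10, max(-4.495, 0) = 0
Node u (S = 50.09): V_u = e^(−0.01)·[0.4661·32.7325 + 0.5339·10.0000] = 20.3914
Node d (S = 31.94): V_d = e^(−0.01)·[0.4661·10.0000 + 0.5339·0.0000] = 4.6149
Node 0 (S = 40): V_0 = e^(−0.01)·[0.4661·20.3914 + 0.5339·4.6149] = 11.8498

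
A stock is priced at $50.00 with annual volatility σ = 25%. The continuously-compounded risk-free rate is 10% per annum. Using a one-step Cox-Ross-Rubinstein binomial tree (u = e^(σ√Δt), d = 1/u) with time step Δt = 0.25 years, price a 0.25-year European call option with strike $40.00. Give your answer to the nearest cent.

CRR parameters: u = e^(σ√Δt) = e^(0.25·√0.25) = 1.1331, d = 1/u = 0.8825
Per-period rate: rΔt = 0.1·0.25 = 0.025, so R = e^0.025 = 1.0253
Risk-neutral probability p = (e^0.025 − 0.8825)/(1.1331 − 0.8825) = 0.1428/0.2507 = 0.5698
Terminal stock prices: S_u = 56.66, S_d = 44.12
Terminal payoffs (S − K): max(16.66, 0) = 16.66, max(4.125, 0) = 4.125
Node 0 (S = 50): V_0 = e^(−0.025)·[0.5698·16.6574 + 0.4302·4.1248] = 10.9876

$10.99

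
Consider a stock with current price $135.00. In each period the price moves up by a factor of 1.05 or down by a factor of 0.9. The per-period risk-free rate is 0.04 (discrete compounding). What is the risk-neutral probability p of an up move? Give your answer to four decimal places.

Risk-neutral probability p = (1 + 0.04 − 0.9)/(1.05 − 0.9) = 0.1400/0.1500 = 0.9333

p = 0.9333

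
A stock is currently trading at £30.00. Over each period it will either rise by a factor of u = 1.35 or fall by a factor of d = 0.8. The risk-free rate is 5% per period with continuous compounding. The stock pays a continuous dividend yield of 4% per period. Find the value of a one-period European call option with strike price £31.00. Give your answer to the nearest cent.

£3.45

Per-period risk-free factor R = e^0.05 = 1.0513; dividend-adjusted growth = e^(0.05−0.04) = 1.0101.
Risk-neutral probability p = (1.0101 − 0.8)/(1.35 − 0.8) = 0.2101/0.5500 = 0.3819
Terminal stock prices: S_u = 40.5, S_d = 24
Terminal payoffs (S − K): max(9.5, 0) = 9.5, max(-7, 0) = 0
Node 0 (S = 30): V_0 = e^(−0.05)·[0.3819·9.5000 + 0.6181·0.0000] = 3.4512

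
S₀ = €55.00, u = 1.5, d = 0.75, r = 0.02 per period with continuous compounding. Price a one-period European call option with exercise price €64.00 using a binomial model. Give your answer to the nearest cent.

€6.53

Risk-neutral probability p = (e^0.02 − 0.75)/(1.5 − 0.75) = 0.2702/0.7500 = 0.3603
Terminal stock prices: S_u = 82.5, S_d = 41.25
Terminal payoffs (S − K): max(18.5, 0) = 18.5, max(-22.75, 0) = 0
Node 0 (S = 55): V_0 = e^(−0.02)·[0.3603·18.5000 + 0.6397·0.0000] = 6.5330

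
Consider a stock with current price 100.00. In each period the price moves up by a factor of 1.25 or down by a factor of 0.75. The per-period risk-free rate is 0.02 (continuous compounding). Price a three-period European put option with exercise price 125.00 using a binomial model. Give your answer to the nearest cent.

Risk-neutral probability p = (e^0.02 − 0.75)/(1.25 − 0.75) = 0.2702/0.5000 = 0.5404
Terminal stock prices: S_uuu = 195.3, S_uud = 117.2, S_udd = 70.31, S_ddd = 42.19
Terminal payoffs (K − S): max(-70.31, 0) = 0, max(7.812, 0) = 7.812, max(54.69, 0) = 54.69, max(82.81, 0) = 82.81
Node uu (S = 156.2): V_uu = e^(−0.02)·[0.5404·0.0000 + 0.4596·7.8125] = 3.5195
Node ud (S = 93.75): V_ud = e^(−0.02)·[0.5404·7.8125 + 0.4596·54.6875] = 28.7748
Node dd (S = 56.25): V_dd = e^(−0.02)·[0.5404·54.6875 + 0.4596·82.8125] = 66.2748
Node u (S = 125): V_u = e^(−0.02)·[0.5404·3.5195 + 0.4596·28.7748] = 14.8273
Node d (S = 75): V_d = e^(−0.02)·[0.5404·28.7748 + 0.4596·66.2748] = 45.0987
Node 0 (S = 100): V_0 = e^(−0.02)·[0.5404·14.8273 + 0.4596·45.0987] = 28.1708

28.17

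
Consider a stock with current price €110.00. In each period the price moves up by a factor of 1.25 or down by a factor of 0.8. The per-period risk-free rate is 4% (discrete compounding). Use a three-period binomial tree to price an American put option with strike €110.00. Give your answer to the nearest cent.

Risk-neutral probability p = (1 + 0.04 − 0.8)/(1.25 − 0.8) = 0.2400/0.4500 = 0.5333
Terminal stock prices: S_uuu = 214.8, S_uud = 137.5, S_udd = 88, S_ddd = 56.32
Terminal payoffs (K − S): max(-104.8, 0) = 0, max(-27.5, 0) = 0, max(22, 0) = 22, max(53.68, 0) = 53.68
Node uu (S = 171.9): continuation = 1/1.04·[0.5333·0.0000 + 0.4667·0.0000] = 0.0000; exercise value = 0.0000 ≤ continuation, so V_uu = 0.0000
Node ud (S = 110): continuation = 1/1.04·[0.5333·0.0000 + 0.4667·22.0000] = 9.8718; exercise value = 0.0000 ≤ continuation, so V_ud = 9.8718
Node dd (S = 70.4): continuation = 1/1.04·[0.5333·22.0000 + 0.4667·53.6800] = 35.3692; exercise value = 39.6000 > continuation, so V_dd = 39.6000 (exercise)
Node u (S = 137.5): continuation = 1/1.04·[0.5333·0.0000 + 0.4667·9.8718] = 4.4297; exercise value = 0.0000 ≤ continuation, so V_u = 4.4297
Node d (S = 88): continuation = 1/1.04·[0.5333·9.8718 + 0.4667·39.6000] = 22.8317; exercise value = 22.0000 ≤ continuation, so V_d = 22.8317
Node 0 (S = 110): continuation = 1/1.04·[0.5333·4.4297 + 0.4667·22.8317] = 12.5166; exercise value = 0.0000 ≤ continuation, so V_0 = 12.5166

€12.52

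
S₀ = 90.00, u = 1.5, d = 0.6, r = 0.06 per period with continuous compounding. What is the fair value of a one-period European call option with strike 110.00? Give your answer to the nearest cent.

12.08

Risk-neutral probability p = (e^0.06 − 0.6)/(1.5 − 0.6) = 0.4618/0.9000 = 0.5132
Terminal stock prices: S_u = 135, S_d = 54
Terminal payoffs (S − K): max(25, 0) = 25, max(-56, 0) = 0
Node 0 (S = 90): V_0 = e^(−0.06)·[0.5132·25.0000 + 0.4868·0.0000] = 12.0817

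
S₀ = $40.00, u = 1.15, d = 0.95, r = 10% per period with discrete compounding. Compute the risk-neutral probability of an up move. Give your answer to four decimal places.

p = 0.7500

Risk-neutral probability p = (1 + 0.1 − 0.95)/(1.15 − 0.95) = 0.1500/0.2000 = 0.7500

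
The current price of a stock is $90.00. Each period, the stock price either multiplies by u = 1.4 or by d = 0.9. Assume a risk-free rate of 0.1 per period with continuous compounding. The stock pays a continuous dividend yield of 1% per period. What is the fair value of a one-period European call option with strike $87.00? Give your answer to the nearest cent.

Per-period risk-free factor R = e^0.1 = 1.1052; dividend-adjusted growth = e^(0.1−0.01) = 1.0942.
Risk-neutral probability p = (1.0942 − 0.9)/(1.4 − 0.9) = 0.1942/0.5000 = 0.3883
Terminal stock prices: S_u = 126, S_d = 81
Terminal payoffs (S − K): max(39, 0) = 39, max(-6, 0) = 0
Node 0 (S = 90): V_0 = e^(−0.1)·[0.3883·39.0000 + 0.6117·0.0000] = 13.7043

$13.70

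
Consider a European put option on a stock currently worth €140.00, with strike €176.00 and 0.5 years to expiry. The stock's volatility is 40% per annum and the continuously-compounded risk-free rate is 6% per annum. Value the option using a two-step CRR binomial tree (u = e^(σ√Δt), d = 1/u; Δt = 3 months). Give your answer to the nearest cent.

€38.38

CRR parameters: u = e^(σ√Δt) = e^(0.4·√0.25) = 1.2214, d = 1/u = 0.8187
Per-period rate: rΔt = 0.06·0.25 = 0.015, so R = e^0.015 = 1.0151
Risk-neutral probability p = (e^0.015 − 0.8187)/(1.2214 − 0.8187) = 0.1964/0.4027 = 0.4877
Terminal stock prices: S_uu = 208.9, S_ud = 140, S_dd = 93.84
Terminal payoffs (K − S): max(-32.86, 0) = 0, max(36, 0) = 36, max(82.16, 0) = 82.16
Node u (S = 171): V_u = e^(−0.015)·[0.4877·0.0000 + 0.5123·36.0000] = 18.1683
Node d (S = 114.6): V_d = e^(−0.015)·[0.4877·36.0000 + 0.5123·82.1552] = 58.7574
Node 0 (S = 140): V_0 = e^(−0.015)·[0.4877·18.1683 + 0.5123·58.7574] = 38.3821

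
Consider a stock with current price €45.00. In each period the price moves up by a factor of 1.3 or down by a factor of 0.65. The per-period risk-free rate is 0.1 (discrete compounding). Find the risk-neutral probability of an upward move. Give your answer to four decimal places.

Risk-neutral probability p = (1 + 0.1 − 0.65)/(1.3 − 0.65) = 0.4500/0.6500 = 0.6923

p = 0.6923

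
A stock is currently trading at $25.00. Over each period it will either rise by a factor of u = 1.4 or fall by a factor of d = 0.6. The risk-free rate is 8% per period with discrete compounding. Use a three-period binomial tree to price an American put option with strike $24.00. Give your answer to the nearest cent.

$4.20

Risk-neutral probability p = (1 + 0.08 − 0.6)/(1.4 − 0.6) = 0.4800/0.8000 = 0.6000
Terminal stock prices: S_uuu = 68.6, S_uud = 29.4, S_udd = 12.6, S_ddd = 5.4
Terminal payoffs (K − S): max(-44.6, 0) = 0, max(-5.4, 0) = 0, max(11.4, 0) = 11.4, max(18.6, 0) = 18.6
Node uu (S = 49): continuation = 1/1.08·[0.6000·0.0000 + 0.4000·0.0000] = 0.0000; exercise value = 0.0000 ≤ continuation, so V_uu = 0.0000
Node ud (S = 21): continuation = 1/1.08·[0.6000·0.0000 + 0.4000·11.4000] = 4.2222; exercise value = 3.0000 ≤ continuation, so V_ud = 4.2222
Node dd (S = 9): continuation = 1/1.08·[0.6000·11.4000 + 0.4000·18.6000] = 13.2222; exercise value = 15.0000 > continuation, so V_dd = 15.0000 (exercise)
Node u (S = 35): continuation = 1/1.08·[0.6000·0.0000 + 0.4000·4.2222] = 1.5638; exercise value = 0.0000 ≤ continuation, so V_u = 1.5638
Node d (S = 15): continuation = 1/1.08·[0.6000·4.2222 + 0.4000·15.0000] = 7.9012; exercise value = 9.0000 > continuation, so V_d = 9.0000 (exercise)
Node 0 (S = 25): continuation = 1/1.08·[0.6000·1.5638 + 0.4000·9.0000] = 4.2021; exercise value = 0.0000 ≤ continuation, so V_0 = 4.2021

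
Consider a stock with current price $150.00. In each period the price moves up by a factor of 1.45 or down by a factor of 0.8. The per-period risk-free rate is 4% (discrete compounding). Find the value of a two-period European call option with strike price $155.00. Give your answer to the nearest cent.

$28.40

Risk-neutral probability p = (1 + 0.04 − 0.8)/(1.45 − 0.8) = 0.2400/0.6500 = 0.3692
Terminal stock prices: S_uu = 315.4, S_ud = 174, S_dd = 96
Terminal payoffs (S − K): max(160.4, 0) = 160.4, max(19, 0) = 19, max(-59, 0) = 0
Node u (S = 217.5): V_u = 1/1.04·[0.3692·160.3750 + 0.6308·19.0000] = 68.4615
Node d (S = 120): V_d = 1/1.04·[0.3692·19.0000 + 0.6308·0.0000] = 6.7456
Node 0 (S = 150): V_0 = 1/1.04·[0.3692·68.4615 + 0.6308·6.7456] = 28.3971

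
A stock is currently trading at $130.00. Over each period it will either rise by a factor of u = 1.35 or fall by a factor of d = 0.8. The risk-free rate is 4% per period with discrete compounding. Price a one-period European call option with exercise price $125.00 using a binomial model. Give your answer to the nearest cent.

$21.19

Risk-neutral probability p = (1 + 0.04 − 0.8)/(1.35 − 0.8) = 0.2400/0.5500 = 0.4364
Terminal stock prices: S_u = 175.5, S_d = 104
Terminal payoffs (S − K): max(50.5, 0) = 50.5, max(-21, 0) = 0
Node 0 (S = 130): V_0 = 1/1.04·[0.4364·50.5000 + 0.5636·0.0000] = 21.1888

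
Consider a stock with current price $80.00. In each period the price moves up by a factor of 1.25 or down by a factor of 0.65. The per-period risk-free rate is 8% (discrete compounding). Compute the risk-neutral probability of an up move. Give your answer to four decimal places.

p = 0.7167

Risk-neutral probability p = (1 + 0.08 − 0.65)/(1.25 − 0.65) = 0.4300/0.6000 = 0.7167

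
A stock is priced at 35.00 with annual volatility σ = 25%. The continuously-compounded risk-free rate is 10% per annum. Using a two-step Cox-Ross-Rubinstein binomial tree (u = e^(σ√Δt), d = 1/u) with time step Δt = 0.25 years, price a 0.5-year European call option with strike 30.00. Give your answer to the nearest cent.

6.95

CRR parameters: u = e^(σ√Δt) = e^(0.25·√0.25) = 1.1331, d = 1/u = 0.8825
Per-period rate: rΔt = 0.1·0.25 = 0.025, so R = e^0.025 = 1.0253
Risk-neutral probability p = (e^0.025 − 0.8825)/(1.1331 − 0.8825) = 0.1428/0.2507 = 0.5698
Terminal stock prices: S_uu = 44.94, S_ud = 35, S_dd = 27.26
Terminal payoffs (S − K): max(14.94, 0) = 14.94, max(5, 0) = 5, max(-2.742, 0) = 0
Node u (S = 39.66): V_u = e^(−0.025)·[0.5698·14.9409 + 0.4302·5.0000] = 10.4009
Node d (S = 30.89): V_d = e^(−0.025)·[0.5698·5.0000 + 0.4302·0.0000] = 2.7786
Node 0 (S = 35): V_0 = e^(−0.025)·[0.5698·10.4009 + 0.4302·2.7786] = 6.9459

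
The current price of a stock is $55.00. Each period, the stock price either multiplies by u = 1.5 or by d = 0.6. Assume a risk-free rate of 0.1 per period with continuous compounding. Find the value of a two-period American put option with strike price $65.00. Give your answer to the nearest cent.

Risk-neutral probability p = (e^0.1 − 0.6)/(1.5 − 0.6) = 0.5052/0.9000 = 0.5613
Terminal stock prices: S_uu = 123.8, S_ud = 49.5, S_dd = 19.8
Terminal payoffs (K − S): max(-58.75, 0) = 0, max(15.5, 0) = 15.5, max(45.2, 0) = 45.2
Node u (S = 82.5): continuation = e^(−0.1)·[0.5613·0.0000 + 0.4387·15.5000] = 6.1527; exercise value = 0.0000 ≤ continuation, so V_u = 6.1527
Node d (S = 33): continuation = e^(−0.1)·[0.5613·15.5000 + 0.4387·45.2000] = 25.8144; exercise value = 32.0000 > continuation, so V_d = 32.0000 (exercise)
Node 0 (S = 55): continuation = e^(−0.1)·[0.5613·6.1527 + 0.4387·32.0000] = 15.8273; exercise value = 10.0000 ≤ continuation, so V_0 = 15.8273

$15.83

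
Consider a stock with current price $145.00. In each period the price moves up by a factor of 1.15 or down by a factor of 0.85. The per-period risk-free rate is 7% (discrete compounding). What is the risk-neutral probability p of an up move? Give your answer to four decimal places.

Risk-neutral probability p = (1 + 0.07 − 0.85)/(1.15 − 0.85) = 0.2200/0.3000 = 0.7333

p = 0.7333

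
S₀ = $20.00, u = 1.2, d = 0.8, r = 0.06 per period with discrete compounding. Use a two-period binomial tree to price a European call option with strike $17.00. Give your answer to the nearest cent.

Risk-neutral probability p = (1 + 0.06 − 0.8)/(1.2 − 0.8) = 0.2600/0.4000 = 0.6500
Terminal stock prices: S_uu = 28.8, S_ud = 19.2, S_dd = 12.8
Terminal payoffs (S − K): max(11.8, 0) = 11.8, max(2.2, 0) = 2.2, max(-4.2, 0) = 0
Node u (S = 24): V_u = 1/1.06·[0.6500·11.8000 + 0.3500·2.2000] = 7.9623
Node d (S = 16): V_d = 1/1.06·[0.6500·2.2000 + 0.3500·0.0000] = 1.3491
Node 0 (S = 20): V_0 = 1/1.06·[0.6500·7.9623 + 0.3500·1.3491] = 5.3280

$5.33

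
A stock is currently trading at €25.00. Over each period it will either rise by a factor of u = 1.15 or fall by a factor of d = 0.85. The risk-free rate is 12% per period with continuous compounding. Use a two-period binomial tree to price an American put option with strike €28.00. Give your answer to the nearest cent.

€3.00

Risk-neutral probability p = (e^0.12 − 0.85)/(1.15 − 0.85) = 0.2775/0.3000 = 0.9250
Terminal stock prices: S_uu = 33.06, S_ud = 24.44, S_dd = 18.06
Terminal payoffs (K − S): max(-5.062, 0) = 0, max(3.563, 0) = 3.563, max(9.938, 0) = 9.938
Node u (S = 28.75): continuation = e^(−0.12)·[0.9250·0.0000 + 0.0750·3.5625] = 0.2370; exercise value = 0.0000 ≤ continuation, so V_u = 0.2370
Node d (S = 21.25): continuation = e^(−0.12)·[0.9250·3.5625 + 0.0750·9.9375] = 3.5838; exercise value = 6.7500 > continuation, so V_d = 6.7500 (exercise)
Node 0 (S = 25): continuation = e^(−0.12)·[0.9250·0.2370 + 0.0750·6.7500] = 0.6435; exercise value = 3.0000 > continuation, so V_0 = 3.0000 (exercise)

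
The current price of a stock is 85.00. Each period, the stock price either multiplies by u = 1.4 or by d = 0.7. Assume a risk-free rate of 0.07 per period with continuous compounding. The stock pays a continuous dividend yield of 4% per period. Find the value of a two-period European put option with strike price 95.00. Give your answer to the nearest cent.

18.00

Per-period risk-free factor R = e^0.07 = 1.0725; dividend-adjusted growth = e^(0.07−0.04) = 1.0305.
Risk-neutral probability p = (1.0305 − 0.7)/(1.4 − 0.7) = 0.3305/0.7000 = 0.4721
Terminal stock prices: S_uu = 166.6, S_ud = 83.3, S_dd = 41.65
Terminal payoffs (K − S): max(-71.6, 0) = 0, max(11.7, 0) = 11.7, max(53.35, 0) = 53.35
Node u (S = 119): V_u = e^(−0.07)·[0.4721·0.0000 + 0.5279·11.7000] = 5.7591
Node d (S = 59.5): V_d = e^(−0.07)·[0.4721·11.7000 + 0.5279·53.3500] = 31.4104
Node 0 (S = 85): V_0 = e^(−0.07)·[0.4721·5.7591 + 0.5279·31.4104] = 17.9961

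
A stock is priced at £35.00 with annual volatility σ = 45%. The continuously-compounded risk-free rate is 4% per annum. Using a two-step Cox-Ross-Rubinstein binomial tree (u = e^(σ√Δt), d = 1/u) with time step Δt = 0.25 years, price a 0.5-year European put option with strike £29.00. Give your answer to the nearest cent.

£1.87

CRR parameters: u = e^(σ√Δt) = e^(0.45·√0.25) = 1.2523, d = 1/u = 0.7985
Per-period rate: rΔt = 0.04·0.25 = 0.01, so R = e^0.01 = 1.0101
Risk-neutral probability p = (e^0.01 − 0.7985)/(1.2523 − 0.7985) = 0.2115/0.4538 = 0.4661
Terminal stock prices: S_uu = 54.89, S_ud = 35, S_dd = 22.32
Terminal payoffs (K − S): max(-25.89, 0) = 0, max(-6, 0) = 0, max(6.683, 0) = 6.683
Node u (S = 43.83): V_u = e^(−0.01)·[0.4661·0.0000 + 0.5339·0.0000] = 0.0000
Node d (S = 27.95): V_d = e^(−0.01)·[0.4661·0.0000 + 0.5339·6.6830] = 3.5323
Node 0 (S = 35): V_0 = e^(−0.01)·[0.4661·0.0000 + 0.5339·3.5323] = 1.8670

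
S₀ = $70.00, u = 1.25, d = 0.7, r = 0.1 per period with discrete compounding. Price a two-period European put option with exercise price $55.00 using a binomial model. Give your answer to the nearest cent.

Risk-neutral probability p = (1 + 0.1 − 0.7)/(1.25 − 0.7) = 0.4000/0.5500 = 0.7273
Terminal stock prices: S_uu = 109.4, S_ud = 61.25, S_dd = 34.3
Terminal payoffs (K − S): max(-54.38, 0) = 0, max(-6.25, 0) = 0, max(20.7, 0) = 20.7
Node u (S = 87.5): V_u = 1/1.1·[0.7273·0.0000 + 0.2727·0.0000] = 0.0000
Node d (S = 49): V_d = 1/1.1·[0.7273·0.0000 + 0.2727·20.7000] = 5.1322
Node 0 (S = 70): V_0 = 1/1.1·[0.7273·0.0000 + 0.2727·5.1322] = 1.2725

$1.27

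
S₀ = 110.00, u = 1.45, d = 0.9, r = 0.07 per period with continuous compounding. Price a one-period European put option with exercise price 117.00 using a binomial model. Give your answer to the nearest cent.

11.52

Risk-neutral probability p = (e^0.07 − 0.9)/(1.45 − 0.9) = 0.1725/0.5500 = 0.3137
Terminal stock prices: S_u = 159.5, S_d = 99
Terminal payoffs (K − S): max(-42.5, 0) = 0, max(18, 0) = 18
Node 0 (S = 110): V_0 = e^(−0.07)·[0.3137·0.0000 + 0.6863·18.0000] = 11.5191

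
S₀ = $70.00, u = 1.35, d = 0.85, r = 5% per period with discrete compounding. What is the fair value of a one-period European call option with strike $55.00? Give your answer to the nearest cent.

Risk-neutral probability p = (1 + 0.05 − 0.85)/(1.35 − 0.85) = 0.2000/0.5000 = 0.4000
Terminal stock prices: S_u = 94.5, S_d = 59.5
Terminal payoffs (S − K): max(39.5, 0) = 39.5, max(4.5, 0) = 4.5
Node 0 (S = 70): V_0 = 1/1.05·[0.4000·39.5000 + 0.6000·4.5000] = 17.6190

$17.62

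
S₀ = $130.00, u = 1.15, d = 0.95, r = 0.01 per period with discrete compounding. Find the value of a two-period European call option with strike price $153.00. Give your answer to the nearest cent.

Risk-neutral probability p = (1 + 0.01 − 0.95)/(1.15 − 0.95) = 0.0600/0.2000 = 0.3000
Terminal stock prices: S_uu = 171.9, S_ud = 142, S_dd = 117.3
Terminal payoffs (S − K): max(18.92, 0) = 18.92, max(-10.97, 0) = 0, max(-35.67, 0) = 0
Node u (S = 149.5): V_u = 1/1.01·[0.3000·18.9250 + 0.7000·0.0000] = 5.6213
Node d (S = 123.5): V_d = 1/1.01·[0.3000·0.0000 + 0.7000·0.0000] = 0.0000
Node 0 (S = 130): V_0 = 1/1.01·[0.3000·5.6213 + 0.7000·0.0000] = 1.6697

$1.67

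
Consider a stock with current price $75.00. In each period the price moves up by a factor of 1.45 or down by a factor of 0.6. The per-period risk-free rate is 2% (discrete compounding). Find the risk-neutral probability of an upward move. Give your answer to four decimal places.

p = 0.4941

Risk-neutral probability p = (1 + 0.02 − 0.6)/(1.45 − 0.6) = 0.4200/0.8500 = 0.4941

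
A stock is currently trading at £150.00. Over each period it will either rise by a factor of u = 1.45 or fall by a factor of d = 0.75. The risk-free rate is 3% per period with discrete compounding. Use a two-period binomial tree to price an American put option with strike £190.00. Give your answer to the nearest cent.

Risk-neutral probability p = (1 + 0.03 − 0.75)/(1.45 − 0.75) = 0.2800/0.7000 = 0.4000
Terminal stock prices: S_uu = 315.4, S_ud = 163.1, S_dd = 84.38
Terminal payoffs (K − S): max(-125.4, 0) = 0, max(26.88, 0) = 26.88, max(105.6, 0) = 105.6
Node u (S = 217.5): continuation = 1/1.03·[0.4000·0.0000 + 0.6000·26.8750] = 15.6553; exercise value = 0.0000 ≤ continuation, so V_u = 15.6553
Node d (S = 112.5): continuation = 1/1.03·[0.4000·26.8750 + 0.6000·105.6250] = 71.9660; exercise value = 77.5000 > continuation, so V_d = 77.5000 (exercise)
Node 0 (S = 150): continuation = 1/1.03·[0.4000·15.6553 + 0.6000·77.5000] = 51.2254; exercise value = 40.0000 ≤ continuation, so V_0 = 51.2254

£51.23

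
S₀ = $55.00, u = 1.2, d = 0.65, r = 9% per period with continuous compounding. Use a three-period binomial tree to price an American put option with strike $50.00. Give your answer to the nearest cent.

Risk-neutral probability p = (e^0.09 − 0.65)/(1.2 − 0.65) = 0.4442/0.5500 = 0.8076
Terminal stock prices: S_uuu = 95.04, S_uud = 51.48, S_udd = 27.89, S_ddd = 15.1
Terminal payoffs (K − S): max(-45.04, 0) = 0, max(-1.48, 0) = 0, max(22.11, 0) = 22.11, max(34.9, 0) = 34.9
Node uu (S = 79.2): continuation = e^(−0.09)·[0.8076·0.0000 + 0.1924·0.0000] = 0.0000; exercise value = 0.0000 ≤ continuation, so V_uu = 0.0000
Node ud (S = 42.9): continuation = e^(−0.09)·[0.8076·0.0000 + 0.1924·22.1150] = 3.8889; exercise value = 7.1000 > continuation, so V_ud = 7.1000 (exercise)
Node dd (S = 23.24): continuation = e^(−0.09)·[0.8076·22.1150 + 0.1924·34.8956] = 22.4591; exercise value = 26.7625 > continuation, so V_dd = 26.7625 (exercise)
Node u (S = 66): continuation = e^(−0.09)·[0.8076·0.0000 + 0.1924·7.1000] = 1.2485; exercise value = 0.0000 ≤ continuation, so V_u = 1.2485
Node d (S = 35.75): continuation = e^(−0.09)·[0.8076·7.1000 + 0.1924·26.7625] = 9.9466; exercise value = 14.2500 > continuation, so V_d = 14.2500 (exercise)
Node 0 (S = 55): continuation = e^(−0.09)·[0.8076·1.2485 + 0.1924·14.2500] = 3.4274; exercise value = 0.0000 ≤ continuation, so V_0 = 3.4274

$3.43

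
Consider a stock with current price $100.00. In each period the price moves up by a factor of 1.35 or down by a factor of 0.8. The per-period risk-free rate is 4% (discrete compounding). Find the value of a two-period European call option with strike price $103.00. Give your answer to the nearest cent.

$16.23

Risk-neutral probability p = (1 + 0.04 − 0.8)/(1.35 − 0.8) = 0.2400/0.5500 = 0.4364
Terminal stock prices: S_uu = 182.3, S_ud = 108, S_dd = 64
Terminal payoffs (S − K): max(79.25, 0) = 79.25, max(5, 0) = 5, max(-39, 0) = 0
Node u (S = 135): V_u = 1/1.04·[0.4364·79.2500 + 0.5636·5.0000] = 35.9615
Node d (S = 80): V_d = 1/1.04·[0.4364·5.0000 + 0.5636·0.0000] = 2.0979
Node 0 (S = 100): V_0 = 1/1.04·[0.4364·35.9615 + 0.5636·2.0979] = 16.2257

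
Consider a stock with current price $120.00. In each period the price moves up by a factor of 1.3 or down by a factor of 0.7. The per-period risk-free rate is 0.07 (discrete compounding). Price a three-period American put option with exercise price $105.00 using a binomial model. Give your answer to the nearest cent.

Risk-neutral probability p = (1 + 0.07 − 0.7)/(1.3 − 0.7) = 0.3700/0.6000 = 0.6167
Terminal stock prices: S_uuu = 263.6, S_uud = 142, S_udd = 76.44, S_ddd = 41.16
Terminal payoffs (K − S): max(-158.6, 0) = 0, max(-36.96, 0) = 0, max(28.56, 0) = 28.56, max(63.84, 0) = 63.84
Node uu (S = 202.8): continuation = 1/1.07·[0.6167·0.0000 + 0.3833·0.0000] = 0.0000; exercise value = 0.0000 ≤ continuation, so V_uu = 0.0000
Node ud (S = 109.2): continuation = 1/1.07·[0.6167·0.0000 + 0.3833·28.5600] = 10.2318; exercise value = 0.0000 ≤ continuation, so V_ud = 10.2318
Node dd (S = 58.8): continuation = 1/1.07·[0.6167·28.5600 + 0.3833·63.8400] = 39.3308; exercise value = 46.2000 > continuation, so V_dd = 46.2000 (exercise)
Node u (S = 156): continuation = 1/1.07·[0.6167·0.0000 + 0.3833·10.2318] = 3.6656; exercise value = 0.0000 ≤ continuation, so V_u = 3.6656
Node d (S = 84): continuation = 1/1.07·[0.6167·10.2318 + 0.3833·46.2000] = 22.4482; exercise value = 21.0000 ≤ continuation, so V_d = 22.4482
Node 0 (S = 120): continuation = 1/1.07·[0.6167·3.6656 + 0.3833·22.4482] = 10.1548; exercise value = 0.0000 ≤ continuation, so V_0 = 10.1548

$10.15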